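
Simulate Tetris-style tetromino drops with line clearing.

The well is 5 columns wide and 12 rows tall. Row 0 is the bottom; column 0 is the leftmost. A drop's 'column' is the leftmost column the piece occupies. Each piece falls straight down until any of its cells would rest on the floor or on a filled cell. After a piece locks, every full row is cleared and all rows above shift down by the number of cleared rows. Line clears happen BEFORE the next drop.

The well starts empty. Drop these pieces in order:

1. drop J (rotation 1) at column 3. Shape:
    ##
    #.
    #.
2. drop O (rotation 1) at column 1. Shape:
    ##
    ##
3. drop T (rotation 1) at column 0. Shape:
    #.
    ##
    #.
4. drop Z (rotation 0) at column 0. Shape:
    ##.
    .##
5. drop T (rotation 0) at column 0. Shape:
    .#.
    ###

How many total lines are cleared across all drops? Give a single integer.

Drop 1: J rot1 at col 3 lands with bottom-row=0; cleared 0 line(s) (total 0); column heights now [0 0 0 3 3], max=3
Drop 2: O rot1 at col 1 lands with bottom-row=0; cleared 0 line(s) (total 0); column heights now [0 2 2 3 3], max=3
Drop 3: T rot1 at col 0 lands with bottom-row=1; cleared 0 line(s) (total 0); column heights now [4 3 2 3 3], max=4
Drop 4: Z rot0 at col 0 lands with bottom-row=3; cleared 0 line(s) (total 0); column heights now [5 5 4 3 3], max=5
Drop 5: T rot0 at col 0 lands with bottom-row=5; cleared 0 line(s) (total 0); column heights now [6 7 6 3 3], max=7

Answer: 0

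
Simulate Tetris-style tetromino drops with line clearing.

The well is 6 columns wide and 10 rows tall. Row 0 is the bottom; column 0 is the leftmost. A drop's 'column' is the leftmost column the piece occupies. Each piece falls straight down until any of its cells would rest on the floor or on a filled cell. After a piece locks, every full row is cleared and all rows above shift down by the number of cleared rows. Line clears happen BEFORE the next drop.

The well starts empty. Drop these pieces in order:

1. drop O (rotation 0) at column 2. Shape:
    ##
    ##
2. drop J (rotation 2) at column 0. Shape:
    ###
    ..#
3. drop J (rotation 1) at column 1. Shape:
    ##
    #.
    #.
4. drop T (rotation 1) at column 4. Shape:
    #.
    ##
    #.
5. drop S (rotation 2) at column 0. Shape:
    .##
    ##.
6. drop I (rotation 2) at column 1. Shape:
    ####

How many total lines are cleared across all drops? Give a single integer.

Drop 1: O rot0 at col 2 lands with bottom-row=0; cleared 0 line(s) (total 0); column heights now [0 0 2 2 0 0], max=2
Drop 2: J rot2 at col 0 lands with bottom-row=2; cleared 0 line(s) (total 0); column heights now [4 4 4 2 0 0], max=4
Drop 3: J rot1 at col 1 lands with bottom-row=4; cleared 0 line(s) (total 0); column heights now [4 7 7 2 0 0], max=7
Drop 4: T rot1 at col 4 lands with bottom-row=0; cleared 0 line(s) (total 0); column heights now [4 7 7 2 3 2], max=7
Drop 5: S rot2 at col 0 lands with bottom-row=7; cleared 0 line(s) (total 0); column heights now [8 9 9 2 3 2], max=9
Drop 6: I rot2 at col 1 lands with bottom-row=9; cleared 0 line(s) (total 0); column heights now [8 10 10 10 10 2], max=10

Answer: 0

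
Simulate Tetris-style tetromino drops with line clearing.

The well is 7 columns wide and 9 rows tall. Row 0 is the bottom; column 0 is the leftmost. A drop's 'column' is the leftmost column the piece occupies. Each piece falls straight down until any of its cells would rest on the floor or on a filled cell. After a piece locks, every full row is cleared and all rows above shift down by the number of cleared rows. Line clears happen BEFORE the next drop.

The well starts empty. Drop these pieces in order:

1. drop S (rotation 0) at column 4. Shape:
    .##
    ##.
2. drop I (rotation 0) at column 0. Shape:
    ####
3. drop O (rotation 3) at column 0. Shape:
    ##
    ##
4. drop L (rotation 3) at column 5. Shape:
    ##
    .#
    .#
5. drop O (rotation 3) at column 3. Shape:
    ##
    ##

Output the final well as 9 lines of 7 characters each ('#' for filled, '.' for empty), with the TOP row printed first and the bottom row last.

Answer: .......
.......
.......
.......
.....##
......#
##.##.#
##.####
######.

Derivation:
Drop 1: S rot0 at col 4 lands with bottom-row=0; cleared 0 line(s) (total 0); column heights now [0 0 0 0 1 2 2], max=2
Drop 2: I rot0 at col 0 lands with bottom-row=0; cleared 0 line(s) (total 0); column heights now [1 1 1 1 1 2 2], max=2
Drop 3: O rot3 at col 0 lands with bottom-row=1; cleared 0 line(s) (total 0); column heights now [3 3 1 1 1 2 2], max=3
Drop 4: L rot3 at col 5 lands with bottom-row=2; cleared 0 line(s) (total 0); column heights now [3 3 1 1 1 5 5], max=5
Drop 5: O rot3 at col 3 lands with bottom-row=1; cleared 0 line(s) (total 0); column heights now [3 3 1 3 3 5 5], max=5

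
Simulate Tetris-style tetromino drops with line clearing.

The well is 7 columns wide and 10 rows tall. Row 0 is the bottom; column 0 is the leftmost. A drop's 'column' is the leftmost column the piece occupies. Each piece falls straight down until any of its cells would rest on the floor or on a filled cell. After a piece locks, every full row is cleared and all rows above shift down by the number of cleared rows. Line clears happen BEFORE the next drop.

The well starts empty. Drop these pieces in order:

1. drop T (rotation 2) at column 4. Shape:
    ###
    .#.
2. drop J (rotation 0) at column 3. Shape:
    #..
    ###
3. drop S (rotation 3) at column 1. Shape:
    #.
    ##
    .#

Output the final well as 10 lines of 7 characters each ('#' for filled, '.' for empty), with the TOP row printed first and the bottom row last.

Drop 1: T rot2 at col 4 lands with bottom-row=0; cleared 0 line(s) (total 0); column heights now [0 0 0 0 2 2 2], max=2
Drop 2: J rot0 at col 3 lands with bottom-row=2; cleared 0 line(s) (total 0); column heights now [0 0 0 4 3 3 2], max=4
Drop 3: S rot3 at col 1 lands with bottom-row=0; cleared 0 line(s) (total 0); column heights now [0 3 2 4 3 3 2], max=4

Answer: .......
.......
.......
.......
.......
.......
...#...
.#.###.
.##.###
..#..#.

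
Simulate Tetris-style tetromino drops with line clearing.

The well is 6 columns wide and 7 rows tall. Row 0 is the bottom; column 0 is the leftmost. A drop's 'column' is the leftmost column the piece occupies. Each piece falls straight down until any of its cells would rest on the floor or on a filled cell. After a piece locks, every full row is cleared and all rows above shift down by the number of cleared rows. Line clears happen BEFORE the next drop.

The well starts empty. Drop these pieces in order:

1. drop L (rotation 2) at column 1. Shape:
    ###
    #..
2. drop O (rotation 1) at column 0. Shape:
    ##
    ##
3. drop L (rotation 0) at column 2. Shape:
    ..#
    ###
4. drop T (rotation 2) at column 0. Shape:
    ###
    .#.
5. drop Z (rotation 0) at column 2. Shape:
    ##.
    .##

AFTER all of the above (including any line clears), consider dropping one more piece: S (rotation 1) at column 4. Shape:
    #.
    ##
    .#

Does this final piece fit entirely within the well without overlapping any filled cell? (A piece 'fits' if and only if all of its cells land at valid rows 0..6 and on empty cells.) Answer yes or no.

Drop 1: L rot2 at col 1 lands with bottom-row=0; cleared 0 line(s) (total 0); column heights now [0 2 2 2 0 0], max=2
Drop 2: O rot1 at col 0 lands with bottom-row=2; cleared 0 line(s) (total 0); column heights now [4 4 2 2 0 0], max=4
Drop 3: L rot0 at col 2 lands with bottom-row=2; cleared 0 line(s) (total 0); column heights now [4 4 3 3 4 0], max=4
Drop 4: T rot2 at col 0 lands with bottom-row=4; cleared 0 line(s) (total 0); column heights now [6 6 6 3 4 0], max=6
Drop 5: Z rot0 at col 2 lands with bottom-row=5; cleared 0 line(s) (total 0); column heights now [6 6 7 7 6 0], max=7
Test piece S rot1 at col 4 (width 2): heights before test = [6 6 7 7 6 0]; fits = False

Answer: no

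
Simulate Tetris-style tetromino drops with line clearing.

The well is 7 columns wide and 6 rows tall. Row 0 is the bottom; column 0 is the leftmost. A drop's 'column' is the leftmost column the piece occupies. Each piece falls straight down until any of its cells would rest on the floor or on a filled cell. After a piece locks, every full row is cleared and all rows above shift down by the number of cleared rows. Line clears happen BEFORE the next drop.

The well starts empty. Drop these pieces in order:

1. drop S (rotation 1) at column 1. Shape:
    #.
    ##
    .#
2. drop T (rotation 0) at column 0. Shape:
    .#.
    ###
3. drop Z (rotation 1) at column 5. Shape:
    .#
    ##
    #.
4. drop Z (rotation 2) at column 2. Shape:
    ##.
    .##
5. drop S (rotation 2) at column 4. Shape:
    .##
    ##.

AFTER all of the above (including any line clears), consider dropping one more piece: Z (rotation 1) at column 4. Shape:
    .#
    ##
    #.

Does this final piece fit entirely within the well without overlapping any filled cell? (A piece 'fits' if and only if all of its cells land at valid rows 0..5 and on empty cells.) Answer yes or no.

Drop 1: S rot1 at col 1 lands with bottom-row=0; cleared 0 line(s) (total 0); column heights now [0 3 2 0 0 0 0], max=3
Drop 2: T rot0 at col 0 lands with bottom-row=3; cleared 0 line(s) (total 0); column heights now [4 5 4 0 0 0 0], max=5
Drop 3: Z rot1 at col 5 lands with bottom-row=0; cleared 0 line(s) (total 0); column heights now [4 5 4 0 0 2 3], max=5
Drop 4: Z rot2 at col 2 lands with bottom-row=3; cleared 0 line(s) (total 0); column heights now [4 5 5 5 4 2 3], max=5
Drop 5: S rot2 at col 4 lands with bottom-row=4; cleared 0 line(s) (total 0); column heights now [4 5 5 5 5 6 6], max=6
Test piece Z rot1 at col 4 (width 2): heights before test = [4 5 5 5 5 6 6]; fits = False

Answer: no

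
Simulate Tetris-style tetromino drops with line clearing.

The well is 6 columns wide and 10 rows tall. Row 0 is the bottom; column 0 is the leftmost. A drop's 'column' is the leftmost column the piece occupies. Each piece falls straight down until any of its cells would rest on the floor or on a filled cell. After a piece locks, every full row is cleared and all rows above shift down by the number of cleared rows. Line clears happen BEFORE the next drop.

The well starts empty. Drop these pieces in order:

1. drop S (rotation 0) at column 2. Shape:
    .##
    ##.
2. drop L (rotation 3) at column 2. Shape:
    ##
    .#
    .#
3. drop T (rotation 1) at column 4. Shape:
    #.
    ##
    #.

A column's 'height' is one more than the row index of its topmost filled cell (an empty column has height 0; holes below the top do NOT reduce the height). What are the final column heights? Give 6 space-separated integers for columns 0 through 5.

Answer: 0 0 5 5 5 4

Derivation:
Drop 1: S rot0 at col 2 lands with bottom-row=0; cleared 0 line(s) (total 0); column heights now [0 0 1 2 2 0], max=2
Drop 2: L rot3 at col 2 lands with bottom-row=2; cleared 0 line(s) (total 0); column heights now [0 0 5 5 2 0], max=5
Drop 3: T rot1 at col 4 lands with bottom-row=2; cleared 0 line(s) (total 0); column heights now [0 0 5 5 5 4], max=5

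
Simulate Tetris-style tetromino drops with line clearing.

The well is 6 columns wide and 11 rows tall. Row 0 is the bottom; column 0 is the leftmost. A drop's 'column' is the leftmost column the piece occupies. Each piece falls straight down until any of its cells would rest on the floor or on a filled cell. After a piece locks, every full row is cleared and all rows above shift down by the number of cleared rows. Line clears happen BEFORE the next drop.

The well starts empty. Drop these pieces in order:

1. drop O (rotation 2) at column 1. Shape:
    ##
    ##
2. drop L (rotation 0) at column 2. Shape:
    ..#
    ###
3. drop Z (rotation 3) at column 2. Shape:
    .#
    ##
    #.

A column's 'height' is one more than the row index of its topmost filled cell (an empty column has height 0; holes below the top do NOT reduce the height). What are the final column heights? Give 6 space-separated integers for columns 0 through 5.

Answer: 0 2 5 6 4 0

Derivation:
Drop 1: O rot2 at col 1 lands with bottom-row=0; cleared 0 line(s) (total 0); column heights now [0 2 2 0 0 0], max=2
Drop 2: L rot0 at col 2 lands with bottom-row=2; cleared 0 line(s) (total 0); column heights now [0 2 3 3 4 0], max=4
Drop 3: Z rot3 at col 2 lands with bottom-row=3; cleared 0 line(s) (total 0); column heights now [0 2 5 6 4 0], max=6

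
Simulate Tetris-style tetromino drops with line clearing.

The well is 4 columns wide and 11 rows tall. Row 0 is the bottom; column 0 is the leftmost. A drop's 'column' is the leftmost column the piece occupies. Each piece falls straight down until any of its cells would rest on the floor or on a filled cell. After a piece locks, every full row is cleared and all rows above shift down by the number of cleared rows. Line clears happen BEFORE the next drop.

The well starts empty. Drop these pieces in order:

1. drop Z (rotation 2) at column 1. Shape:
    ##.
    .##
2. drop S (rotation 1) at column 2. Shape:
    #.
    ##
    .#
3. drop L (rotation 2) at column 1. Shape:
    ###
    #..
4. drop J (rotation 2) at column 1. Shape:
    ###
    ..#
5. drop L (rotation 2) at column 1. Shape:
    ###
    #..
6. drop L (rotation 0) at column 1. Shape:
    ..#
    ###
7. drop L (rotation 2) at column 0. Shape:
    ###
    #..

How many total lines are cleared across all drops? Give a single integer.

Drop 1: Z rot2 at col 1 lands with bottom-row=0; cleared 0 line(s) (total 0); column heights now [0 2 2 1], max=2
Drop 2: S rot1 at col 2 lands with bottom-row=1; cleared 0 line(s) (total 0); column heights now [0 2 4 3], max=4
Drop 3: L rot2 at col 1 lands with bottom-row=3; cleared 0 line(s) (total 0); column heights now [0 5 5 5], max=5
Drop 4: J rot2 at col 1 lands with bottom-row=5; cleared 0 line(s) (total 0); column heights now [0 7 7 7], max=7
Drop 5: L rot2 at col 1 lands with bottom-row=7; cleared 0 line(s) (total 0); column heights now [0 9 9 9], max=9
Drop 6: L rot0 at col 1 lands with bottom-row=9; cleared 0 line(s) (total 0); column heights now [0 10 10 11], max=11
Drop 7: L rot2 at col 0 lands with bottom-row=9; cleared 2 line(s) (total 2); column heights now [0 9 9 9], max=9

Answer: 2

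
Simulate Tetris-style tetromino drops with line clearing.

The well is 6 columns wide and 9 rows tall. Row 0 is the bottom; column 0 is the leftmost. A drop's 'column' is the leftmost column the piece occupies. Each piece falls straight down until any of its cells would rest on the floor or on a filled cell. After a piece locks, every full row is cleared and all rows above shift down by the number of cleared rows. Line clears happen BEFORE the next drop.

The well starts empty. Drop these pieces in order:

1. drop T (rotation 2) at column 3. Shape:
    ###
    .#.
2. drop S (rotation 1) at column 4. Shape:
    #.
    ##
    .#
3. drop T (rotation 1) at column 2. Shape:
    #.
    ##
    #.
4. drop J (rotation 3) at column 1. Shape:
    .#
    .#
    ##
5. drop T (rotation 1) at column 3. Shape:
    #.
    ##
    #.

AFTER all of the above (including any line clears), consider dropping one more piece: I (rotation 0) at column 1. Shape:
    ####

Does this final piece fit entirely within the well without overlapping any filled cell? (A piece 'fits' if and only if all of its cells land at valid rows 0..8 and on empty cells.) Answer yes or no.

Drop 1: T rot2 at col 3 lands with bottom-row=0; cleared 0 line(s) (total 0); column heights now [0 0 0 2 2 2], max=2
Drop 2: S rot1 at col 4 lands with bottom-row=2; cleared 0 line(s) (total 0); column heights now [0 0 0 2 5 4], max=5
Drop 3: T rot1 at col 2 lands with bottom-row=1; cleared 0 line(s) (total 0); column heights now [0 0 4 3 5 4], max=5
Drop 4: J rot3 at col 1 lands with bottom-row=4; cleared 0 line(s) (total 0); column heights now [0 5 7 3 5 4], max=7
Drop 5: T rot1 at col 3 lands with bottom-row=4; cleared 0 line(s) (total 0); column heights now [0 5 7 7 6 4], max=7
Test piece I rot0 at col 1 (width 4): heights before test = [0 5 7 7 6 4]; fits = True

Answer: yes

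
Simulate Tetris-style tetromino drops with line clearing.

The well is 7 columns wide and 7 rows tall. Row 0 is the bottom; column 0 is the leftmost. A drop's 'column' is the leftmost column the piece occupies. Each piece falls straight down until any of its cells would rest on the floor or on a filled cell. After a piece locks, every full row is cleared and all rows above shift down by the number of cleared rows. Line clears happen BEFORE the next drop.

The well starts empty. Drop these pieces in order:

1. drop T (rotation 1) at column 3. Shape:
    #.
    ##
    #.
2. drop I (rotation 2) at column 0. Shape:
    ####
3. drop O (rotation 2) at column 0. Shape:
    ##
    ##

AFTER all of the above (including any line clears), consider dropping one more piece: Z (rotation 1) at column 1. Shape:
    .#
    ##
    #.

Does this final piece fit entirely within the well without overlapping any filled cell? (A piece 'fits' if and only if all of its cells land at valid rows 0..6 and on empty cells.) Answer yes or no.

Drop 1: T rot1 at col 3 lands with bottom-row=0; cleared 0 line(s) (total 0); column heights now [0 0 0 3 2 0 0], max=3
Drop 2: I rot2 at col 0 lands with bottom-row=3; cleared 0 line(s) (total 0); column heights now [4 4 4 4 2 0 0], max=4
Drop 3: O rot2 at col 0 lands with bottom-row=4; cleared 0 line(s) (total 0); column heights now [6 6 4 4 2 0 0], max=6
Test piece Z rot1 at col 1 (width 2): heights before test = [6 6 4 4 2 0 0]; fits = False

Answer: no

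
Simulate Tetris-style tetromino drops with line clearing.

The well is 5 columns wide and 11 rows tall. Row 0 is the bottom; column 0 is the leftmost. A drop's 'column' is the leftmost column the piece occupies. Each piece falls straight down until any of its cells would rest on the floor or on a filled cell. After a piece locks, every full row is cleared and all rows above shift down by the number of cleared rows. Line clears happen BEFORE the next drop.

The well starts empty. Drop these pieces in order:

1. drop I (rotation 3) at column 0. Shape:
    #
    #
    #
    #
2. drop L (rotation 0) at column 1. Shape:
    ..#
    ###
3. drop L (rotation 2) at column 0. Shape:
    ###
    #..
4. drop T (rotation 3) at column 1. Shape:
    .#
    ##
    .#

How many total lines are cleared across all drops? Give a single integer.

Answer: 0

Derivation:
Drop 1: I rot3 at col 0 lands with bottom-row=0; cleared 0 line(s) (total 0); column heights now [4 0 0 0 0], max=4
Drop 2: L rot0 at col 1 lands with bottom-row=0; cleared 0 line(s) (total 0); column heights now [4 1 1 2 0], max=4
Drop 3: L rot2 at col 0 lands with bottom-row=4; cleared 0 line(s) (total 0); column heights now [6 6 6 2 0], max=6
Drop 4: T rot3 at col 1 lands with bottom-row=6; cleared 0 line(s) (total 0); column heights now [6 8 9 2 0], max=9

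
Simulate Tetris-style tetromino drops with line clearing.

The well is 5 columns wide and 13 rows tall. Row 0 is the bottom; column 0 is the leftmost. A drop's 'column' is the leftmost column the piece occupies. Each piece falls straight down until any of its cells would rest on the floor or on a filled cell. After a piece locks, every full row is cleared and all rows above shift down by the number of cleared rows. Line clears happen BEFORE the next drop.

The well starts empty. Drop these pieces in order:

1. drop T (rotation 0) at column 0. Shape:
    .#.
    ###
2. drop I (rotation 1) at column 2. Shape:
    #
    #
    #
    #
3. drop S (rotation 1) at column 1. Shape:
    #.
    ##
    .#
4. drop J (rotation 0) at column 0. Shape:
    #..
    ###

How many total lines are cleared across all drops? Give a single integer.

Answer: 0

Derivation:
Drop 1: T rot0 at col 0 lands with bottom-row=0; cleared 0 line(s) (total 0); column heights now [1 2 1 0 0], max=2
Drop 2: I rot1 at col 2 lands with bottom-row=1; cleared 0 line(s) (total 0); column heights now [1 2 5 0 0], max=5
Drop 3: S rot1 at col 1 lands with bottom-row=5; cleared 0 line(s) (total 0); column heights now [1 8 7 0 0], max=8
Drop 4: J rot0 at col 0 lands with bottom-row=8; cleared 0 line(s) (total 0); column heights now [10 9 9 0 0], max=10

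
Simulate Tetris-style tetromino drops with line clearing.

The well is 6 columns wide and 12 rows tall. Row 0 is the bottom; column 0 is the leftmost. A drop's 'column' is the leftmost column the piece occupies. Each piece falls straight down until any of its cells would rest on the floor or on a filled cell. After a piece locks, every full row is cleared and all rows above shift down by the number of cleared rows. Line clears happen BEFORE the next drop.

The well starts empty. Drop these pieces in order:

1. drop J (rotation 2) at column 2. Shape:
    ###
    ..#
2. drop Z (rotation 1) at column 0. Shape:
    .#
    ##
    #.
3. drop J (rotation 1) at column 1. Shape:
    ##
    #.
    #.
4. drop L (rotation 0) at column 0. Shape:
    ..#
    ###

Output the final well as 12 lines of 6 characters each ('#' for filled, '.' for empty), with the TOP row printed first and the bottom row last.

Answer: ......
......
......
......
..#...
###...
.##...
.#....
.#....
.#....
#####.
#...#.

Derivation:
Drop 1: J rot2 at col 2 lands with bottom-row=0; cleared 0 line(s) (total 0); column heights now [0 0 2 2 2 0], max=2
Drop 2: Z rot1 at col 0 lands with bottom-row=0; cleared 0 line(s) (total 0); column heights now [2 3 2 2 2 0], max=3
Drop 3: J rot1 at col 1 lands with bottom-row=3; cleared 0 line(s) (total 0); column heights now [2 6 6 2 2 0], max=6
Drop 4: L rot0 at col 0 lands with bottom-row=6; cleared 0 line(s) (total 0); column heights now [7 7 8 2 2 0], max=8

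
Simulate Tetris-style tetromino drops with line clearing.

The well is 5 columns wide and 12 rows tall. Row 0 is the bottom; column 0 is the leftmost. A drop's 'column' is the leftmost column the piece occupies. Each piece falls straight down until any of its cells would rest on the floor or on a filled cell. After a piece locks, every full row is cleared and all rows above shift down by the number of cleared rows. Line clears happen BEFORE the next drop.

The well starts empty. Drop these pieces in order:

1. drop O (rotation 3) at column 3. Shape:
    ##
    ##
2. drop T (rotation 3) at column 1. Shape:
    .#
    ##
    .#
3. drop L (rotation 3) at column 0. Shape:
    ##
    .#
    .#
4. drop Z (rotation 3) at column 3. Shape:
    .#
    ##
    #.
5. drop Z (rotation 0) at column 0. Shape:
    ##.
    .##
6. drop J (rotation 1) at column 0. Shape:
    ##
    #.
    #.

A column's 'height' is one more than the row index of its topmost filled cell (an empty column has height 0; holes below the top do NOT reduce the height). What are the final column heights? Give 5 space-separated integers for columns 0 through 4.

Answer: 10 10 6 4 5

Derivation:
Drop 1: O rot3 at col 3 lands with bottom-row=0; cleared 0 line(s) (total 0); column heights now [0 0 0 2 2], max=2
Drop 2: T rot3 at col 1 lands with bottom-row=0; cleared 0 line(s) (total 0); column heights now [0 2 3 2 2], max=3
Drop 3: L rot3 at col 0 lands with bottom-row=2; cleared 0 line(s) (total 0); column heights now [5 5 3 2 2], max=5
Drop 4: Z rot3 at col 3 lands with bottom-row=2; cleared 0 line(s) (total 0); column heights now [5 5 3 4 5], max=5
Drop 5: Z rot0 at col 0 lands with bottom-row=5; cleared 0 line(s) (total 0); column heights now [7 7 6 4 5], max=7
Drop 6: J rot1 at col 0 lands with bottom-row=7; cleared 0 line(s) (total 0); column heights now [10 10 6 4 5], max=10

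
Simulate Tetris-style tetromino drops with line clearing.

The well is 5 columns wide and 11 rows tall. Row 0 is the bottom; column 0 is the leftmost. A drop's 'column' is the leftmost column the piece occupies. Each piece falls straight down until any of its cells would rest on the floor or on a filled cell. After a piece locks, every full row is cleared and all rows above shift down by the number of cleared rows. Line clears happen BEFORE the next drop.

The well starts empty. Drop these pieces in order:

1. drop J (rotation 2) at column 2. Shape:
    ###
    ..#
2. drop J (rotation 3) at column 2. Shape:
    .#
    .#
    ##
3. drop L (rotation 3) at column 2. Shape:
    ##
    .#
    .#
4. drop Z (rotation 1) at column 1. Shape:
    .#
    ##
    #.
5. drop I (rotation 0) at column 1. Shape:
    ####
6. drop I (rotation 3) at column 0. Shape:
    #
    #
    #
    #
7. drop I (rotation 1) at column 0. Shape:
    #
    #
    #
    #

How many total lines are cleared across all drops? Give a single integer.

Answer: 0

Derivation:
Drop 1: J rot2 at col 2 lands with bottom-row=0; cleared 0 line(s) (total 0); column heights now [0 0 2 2 2], max=2
Drop 2: J rot3 at col 2 lands with bottom-row=2; cleared 0 line(s) (total 0); column heights now [0 0 3 5 2], max=5
Drop 3: L rot3 at col 2 lands with bottom-row=5; cleared 0 line(s) (total 0); column heights now [0 0 8 8 2], max=8
Drop 4: Z rot1 at col 1 lands with bottom-row=7; cleared 0 line(s) (total 0); column heights now [0 9 10 8 2], max=10
Drop 5: I rot0 at col 1 lands with bottom-row=10; cleared 0 line(s) (total 0); column heights now [0 11 11 11 11], max=11
Drop 6: I rot3 at col 0 lands with bottom-row=0; cleared 0 line(s) (total 0); column heights now [4 11 11 11 11], max=11
Drop 7: I rot1 at col 0 lands with bottom-row=4; cleared 0 line(s) (total 0); column heights now [8 11 11 11 11], max=11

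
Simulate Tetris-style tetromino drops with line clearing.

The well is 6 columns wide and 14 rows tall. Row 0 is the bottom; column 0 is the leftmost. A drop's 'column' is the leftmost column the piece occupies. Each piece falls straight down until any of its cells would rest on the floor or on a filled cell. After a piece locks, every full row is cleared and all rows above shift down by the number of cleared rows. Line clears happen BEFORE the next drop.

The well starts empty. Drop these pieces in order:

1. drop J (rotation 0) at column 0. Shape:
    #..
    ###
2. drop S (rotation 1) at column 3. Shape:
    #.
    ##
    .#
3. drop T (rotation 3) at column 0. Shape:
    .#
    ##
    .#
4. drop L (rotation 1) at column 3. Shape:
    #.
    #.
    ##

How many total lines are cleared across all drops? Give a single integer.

Drop 1: J rot0 at col 0 lands with bottom-row=0; cleared 0 line(s) (total 0); column heights now [2 1 1 0 0 0], max=2
Drop 2: S rot1 at col 3 lands with bottom-row=0; cleared 0 line(s) (total 0); column heights now [2 1 1 3 2 0], max=3
Drop 3: T rot3 at col 0 lands with bottom-row=1; cleared 0 line(s) (total 0); column heights now [3 4 1 3 2 0], max=4
Drop 4: L rot1 at col 3 lands with bottom-row=3; cleared 0 line(s) (total 0); column heights now [3 4 1 6 4 0], max=6

Answer: 0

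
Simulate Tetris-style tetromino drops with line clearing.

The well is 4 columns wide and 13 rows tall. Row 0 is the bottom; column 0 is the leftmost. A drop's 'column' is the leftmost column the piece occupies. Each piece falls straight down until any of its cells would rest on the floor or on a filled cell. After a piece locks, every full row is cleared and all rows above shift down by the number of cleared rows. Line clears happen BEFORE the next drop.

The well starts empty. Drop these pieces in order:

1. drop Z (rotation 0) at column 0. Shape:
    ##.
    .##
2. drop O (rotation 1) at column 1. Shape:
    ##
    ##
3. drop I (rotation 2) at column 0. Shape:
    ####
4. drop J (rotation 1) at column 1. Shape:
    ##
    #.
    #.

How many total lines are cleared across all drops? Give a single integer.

Answer: 1

Derivation:
Drop 1: Z rot0 at col 0 lands with bottom-row=0; cleared 0 line(s) (total 0); column heights now [2 2 1 0], max=2
Drop 2: O rot1 at col 1 lands with bottom-row=2; cleared 0 line(s) (total 0); column heights now [2 4 4 0], max=4
Drop 3: I rot2 at col 0 lands with bottom-row=4; cleared 1 line(s) (total 1); column heights now [2 4 4 0], max=4
Drop 4: J rot1 at col 1 lands with bottom-row=4; cleared 0 line(s) (total 1); column heights now [2 7 7 0], max=7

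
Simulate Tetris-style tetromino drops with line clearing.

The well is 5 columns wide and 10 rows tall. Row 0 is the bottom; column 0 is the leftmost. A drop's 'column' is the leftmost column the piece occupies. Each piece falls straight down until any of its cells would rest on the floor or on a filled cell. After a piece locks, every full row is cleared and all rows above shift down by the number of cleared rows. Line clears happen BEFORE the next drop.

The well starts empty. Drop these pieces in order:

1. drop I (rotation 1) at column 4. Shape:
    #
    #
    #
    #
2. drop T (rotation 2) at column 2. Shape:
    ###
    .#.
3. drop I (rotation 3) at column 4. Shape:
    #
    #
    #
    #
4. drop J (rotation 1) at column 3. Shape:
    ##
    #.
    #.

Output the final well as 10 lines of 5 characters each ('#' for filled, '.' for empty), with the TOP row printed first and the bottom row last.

Answer: ...##
...##
...##
....#
....#
..###
...##
....#
....#
....#

Derivation:
Drop 1: I rot1 at col 4 lands with bottom-row=0; cleared 0 line(s) (total 0); column heights now [0 0 0 0 4], max=4
Drop 2: T rot2 at col 2 lands with bottom-row=3; cleared 0 line(s) (total 0); column heights now [0 0 5 5 5], max=5
Drop 3: I rot3 at col 4 lands with bottom-row=5; cleared 0 line(s) (total 0); column heights now [0 0 5 5 9], max=9
Drop 4: J rot1 at col 3 lands with bottom-row=7; cleared 0 line(s) (total 0); column heights now [0 0 5 10 10], max=10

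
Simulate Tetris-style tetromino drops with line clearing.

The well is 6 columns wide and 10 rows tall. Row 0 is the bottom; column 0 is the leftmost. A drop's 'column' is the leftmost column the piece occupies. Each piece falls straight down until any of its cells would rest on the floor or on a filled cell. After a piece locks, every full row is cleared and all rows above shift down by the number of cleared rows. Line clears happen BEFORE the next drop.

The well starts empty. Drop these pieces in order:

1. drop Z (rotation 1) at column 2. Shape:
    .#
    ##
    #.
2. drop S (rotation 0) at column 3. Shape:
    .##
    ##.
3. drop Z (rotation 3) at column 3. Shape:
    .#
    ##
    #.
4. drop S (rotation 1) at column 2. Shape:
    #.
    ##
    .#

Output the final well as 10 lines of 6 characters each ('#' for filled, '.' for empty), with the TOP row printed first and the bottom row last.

Drop 1: Z rot1 at col 2 lands with bottom-row=0; cleared 0 line(s) (total 0); column heights now [0 0 2 3 0 0], max=3
Drop 2: S rot0 at col 3 lands with bottom-row=3; cleared 0 line(s) (total 0); column heights now [0 0 2 4 5 5], max=5
Drop 3: Z rot3 at col 3 lands with bottom-row=4; cleared 0 line(s) (total 0); column heights now [0 0 2 6 7 5], max=7
Drop 4: S rot1 at col 2 lands with bottom-row=6; cleared 0 line(s) (total 0); column heights now [0 0 9 8 7 5], max=9

Answer: ......
..#...
..##..
...##.
...##.
...###
...##.
...#..
..##..
..#...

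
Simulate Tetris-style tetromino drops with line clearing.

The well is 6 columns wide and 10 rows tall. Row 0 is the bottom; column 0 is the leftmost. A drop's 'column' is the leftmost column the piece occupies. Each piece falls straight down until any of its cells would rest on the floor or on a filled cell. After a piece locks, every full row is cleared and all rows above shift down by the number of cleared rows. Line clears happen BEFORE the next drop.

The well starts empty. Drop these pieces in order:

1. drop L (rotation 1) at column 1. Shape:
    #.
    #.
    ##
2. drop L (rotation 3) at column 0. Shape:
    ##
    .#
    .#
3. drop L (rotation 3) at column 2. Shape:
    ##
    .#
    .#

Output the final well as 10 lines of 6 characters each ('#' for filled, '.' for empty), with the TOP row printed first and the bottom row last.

Drop 1: L rot1 at col 1 lands with bottom-row=0; cleared 0 line(s) (total 0); column heights now [0 3 1 0 0 0], max=3
Drop 2: L rot3 at col 0 lands with bottom-row=3; cleared 0 line(s) (total 0); column heights now [6 6 1 0 0 0], max=6
Drop 3: L rot3 at col 2 lands with bottom-row=0; cleared 0 line(s) (total 0); column heights now [6 6 3 3 0 0], max=6

Answer: ......
......
......
......
##....
.#....
.#....
.###..
.#.#..
.###..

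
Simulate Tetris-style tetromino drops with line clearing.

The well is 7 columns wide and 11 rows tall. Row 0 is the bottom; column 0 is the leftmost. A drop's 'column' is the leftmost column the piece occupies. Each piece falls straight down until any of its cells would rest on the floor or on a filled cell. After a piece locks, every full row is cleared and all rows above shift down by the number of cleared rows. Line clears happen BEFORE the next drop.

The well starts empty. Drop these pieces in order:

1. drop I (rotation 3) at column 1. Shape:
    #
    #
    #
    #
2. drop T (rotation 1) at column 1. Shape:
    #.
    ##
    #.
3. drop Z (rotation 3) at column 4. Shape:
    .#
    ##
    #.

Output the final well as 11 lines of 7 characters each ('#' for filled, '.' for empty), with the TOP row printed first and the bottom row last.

Answer: .......
.......
.......
.......
.#.....
.##....
.#.....
.#.....
.#...#.
.#..##.
.#..#..

Derivation:
Drop 1: I rot3 at col 1 lands with bottom-row=0; cleared 0 line(s) (total 0); column heights now [0 4 0 0 0 0 0], max=4
Drop 2: T rot1 at col 1 lands with bottom-row=4; cleared 0 line(s) (total 0); column heights now [0 7 6 0 0 0 0], max=7
Drop 3: Z rot3 at col 4 lands with bottom-row=0; cleared 0 line(s) (total 0); column heights now [0 7 6 0 2 3 0], max=7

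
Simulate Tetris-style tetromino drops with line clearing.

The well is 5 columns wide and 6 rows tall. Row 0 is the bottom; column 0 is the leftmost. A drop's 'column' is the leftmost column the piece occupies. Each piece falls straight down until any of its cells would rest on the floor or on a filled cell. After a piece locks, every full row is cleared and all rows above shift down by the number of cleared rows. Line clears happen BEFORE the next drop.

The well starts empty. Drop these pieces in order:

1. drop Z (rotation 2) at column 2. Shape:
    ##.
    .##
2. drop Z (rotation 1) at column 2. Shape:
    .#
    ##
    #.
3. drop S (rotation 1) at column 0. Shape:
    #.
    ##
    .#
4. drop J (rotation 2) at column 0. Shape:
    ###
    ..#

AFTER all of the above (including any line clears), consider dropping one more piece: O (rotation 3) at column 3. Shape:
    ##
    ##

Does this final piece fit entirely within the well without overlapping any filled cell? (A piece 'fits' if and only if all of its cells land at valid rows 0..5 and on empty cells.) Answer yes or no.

Drop 1: Z rot2 at col 2 lands with bottom-row=0; cleared 0 line(s) (total 0); column heights now [0 0 2 2 1], max=2
Drop 2: Z rot1 at col 2 lands with bottom-row=2; cleared 0 line(s) (total 0); column heights now [0 0 4 5 1], max=5
Drop 3: S rot1 at col 0 lands with bottom-row=0; cleared 0 line(s) (total 0); column heights now [3 2 4 5 1], max=5
Drop 4: J rot2 at col 0 lands with bottom-row=4; cleared 0 line(s) (total 0); column heights now [6 6 6 5 1], max=6
Test piece O rot3 at col 3 (width 2): heights before test = [6 6 6 5 1]; fits = False

Answer: no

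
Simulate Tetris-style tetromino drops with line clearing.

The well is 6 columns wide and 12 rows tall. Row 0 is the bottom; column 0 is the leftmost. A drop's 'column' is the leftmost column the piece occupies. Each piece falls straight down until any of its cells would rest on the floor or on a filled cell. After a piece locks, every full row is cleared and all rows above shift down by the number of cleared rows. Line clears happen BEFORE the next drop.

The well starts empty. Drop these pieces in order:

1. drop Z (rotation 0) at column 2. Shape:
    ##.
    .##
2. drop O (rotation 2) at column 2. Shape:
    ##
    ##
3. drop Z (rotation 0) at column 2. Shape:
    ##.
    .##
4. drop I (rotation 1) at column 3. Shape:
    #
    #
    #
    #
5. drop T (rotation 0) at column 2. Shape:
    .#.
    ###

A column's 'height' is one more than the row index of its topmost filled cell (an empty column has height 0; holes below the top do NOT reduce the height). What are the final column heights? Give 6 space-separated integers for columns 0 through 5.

Drop 1: Z rot0 at col 2 lands with bottom-row=0; cleared 0 line(s) (total 0); column heights now [0 0 2 2 1 0], max=2
Drop 2: O rot2 at col 2 lands with bottom-row=2; cleared 0 line(s) (total 0); column heights now [0 0 4 4 1 0], max=4
Drop 3: Z rot0 at col 2 lands with bottom-row=4; cleared 0 line(s) (total 0); column heights now [0 0 6 6 5 0], max=6
Drop 4: I rot1 at col 3 lands with bottom-row=6; cleared 0 line(s) (total 0); column heights now [0 0 6 10 5 0], max=10
Drop 5: T rot0 at col 2 lands with bottom-row=10; cleared 0 line(s) (total 0); column heights now [0 0 11 12 11 0], max=12

Answer: 0 0 11 12 11 0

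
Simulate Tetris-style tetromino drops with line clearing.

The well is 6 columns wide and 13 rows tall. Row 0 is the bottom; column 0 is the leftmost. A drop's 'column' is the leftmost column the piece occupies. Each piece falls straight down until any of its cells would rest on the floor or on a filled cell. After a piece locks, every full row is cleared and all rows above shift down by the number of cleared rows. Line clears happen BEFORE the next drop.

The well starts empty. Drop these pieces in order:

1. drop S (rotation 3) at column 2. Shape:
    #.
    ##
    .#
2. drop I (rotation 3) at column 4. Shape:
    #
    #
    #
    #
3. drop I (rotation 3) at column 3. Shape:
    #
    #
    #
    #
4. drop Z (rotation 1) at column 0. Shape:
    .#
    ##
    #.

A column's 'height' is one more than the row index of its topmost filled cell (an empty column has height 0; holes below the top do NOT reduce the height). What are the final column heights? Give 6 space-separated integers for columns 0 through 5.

Drop 1: S rot3 at col 2 lands with bottom-row=0; cleared 0 line(s) (total 0); column heights now [0 0 3 2 0 0], max=3
Drop 2: I rot3 at col 4 lands with bottom-row=0; cleared 0 line(s) (total 0); column heights now [0 0 3 2 4 0], max=4
Drop 3: I rot3 at col 3 lands with bottom-row=2; cleared 0 line(s) (total 0); column heights now [0 0 3 6 4 0], max=6
Drop 4: Z rot1 at col 0 lands with bottom-row=0; cleared 0 line(s) (total 0); column heights now [2 3 3 6 4 0], max=6

Answer: 2 3 3 6 4 0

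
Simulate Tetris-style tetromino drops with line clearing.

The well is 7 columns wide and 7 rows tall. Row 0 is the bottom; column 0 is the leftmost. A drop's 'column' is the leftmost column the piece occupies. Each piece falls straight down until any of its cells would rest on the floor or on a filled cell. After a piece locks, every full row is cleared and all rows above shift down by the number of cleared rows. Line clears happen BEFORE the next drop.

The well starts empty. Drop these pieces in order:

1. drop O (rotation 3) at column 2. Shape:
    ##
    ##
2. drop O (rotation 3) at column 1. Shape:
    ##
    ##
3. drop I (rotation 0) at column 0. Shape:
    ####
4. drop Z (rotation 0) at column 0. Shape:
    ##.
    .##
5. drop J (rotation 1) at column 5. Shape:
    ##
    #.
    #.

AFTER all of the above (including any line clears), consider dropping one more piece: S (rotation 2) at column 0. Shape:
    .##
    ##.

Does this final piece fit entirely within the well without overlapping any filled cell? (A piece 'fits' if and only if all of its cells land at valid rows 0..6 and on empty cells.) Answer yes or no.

Answer: no

Derivation:
Drop 1: O rot3 at col 2 lands with bottom-row=0; cleared 0 line(s) (total 0); column heights now [0 0 2 2 0 0 0], max=2
Drop 2: O rot3 at col 1 lands with bottom-row=2; cleared 0 line(s) (total 0); column heights now [0 4 4 2 0 0 0], max=4
Drop 3: I rot0 at col 0 lands with bottom-row=4; cleared 0 line(s) (total 0); column heights now [5 5 5 5 0 0 0], max=5
Drop 4: Z rot0 at col 0 lands with bottom-row=5; cleared 0 line(s) (total 0); column heights now [7 7 6 5 0 0 0], max=7
Drop 5: J rot1 at col 5 lands with bottom-row=0; cleared 0 line(s) (total 0); column heights now [7 7 6 5 0 3 3], max=7
Test piece S rot2 at col 0 (width 3): heights before test = [7 7 6 5 0 3 3]; fits = False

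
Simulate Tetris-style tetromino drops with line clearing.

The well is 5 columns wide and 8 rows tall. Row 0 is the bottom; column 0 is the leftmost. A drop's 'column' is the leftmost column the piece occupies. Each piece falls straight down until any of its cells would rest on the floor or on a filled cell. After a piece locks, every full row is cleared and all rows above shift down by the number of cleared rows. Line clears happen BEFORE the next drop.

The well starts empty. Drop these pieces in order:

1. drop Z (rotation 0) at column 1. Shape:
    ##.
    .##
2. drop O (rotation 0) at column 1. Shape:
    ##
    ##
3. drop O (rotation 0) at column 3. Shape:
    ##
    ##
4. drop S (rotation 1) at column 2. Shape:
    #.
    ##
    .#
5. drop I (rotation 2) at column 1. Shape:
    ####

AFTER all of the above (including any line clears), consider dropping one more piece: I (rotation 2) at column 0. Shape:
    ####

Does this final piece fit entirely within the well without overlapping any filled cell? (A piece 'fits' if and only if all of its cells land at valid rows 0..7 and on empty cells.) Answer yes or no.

Answer: yes

Derivation:
Drop 1: Z rot0 at col 1 lands with bottom-row=0; cleared 0 line(s) (total 0); column heights now [0 2 2 1 0], max=2
Drop 2: O rot0 at col 1 lands with bottom-row=2; cleared 0 line(s) (total 0); column heights now [0 4 4 1 0], max=4
Drop 3: O rot0 at col 3 lands with bottom-row=1; cleared 0 line(s) (total 0); column heights now [0 4 4 3 3], max=4
Drop 4: S rot1 at col 2 lands with bottom-row=3; cleared 0 line(s) (total 0); column heights now [0 4 6 5 3], max=6
Drop 5: I rot2 at col 1 lands with bottom-row=6; cleared 0 line(s) (total 0); column heights now [0 7 7 7 7], max=7
Test piece I rot2 at col 0 (width 4): heights before test = [0 7 7 7 7]; fits = True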